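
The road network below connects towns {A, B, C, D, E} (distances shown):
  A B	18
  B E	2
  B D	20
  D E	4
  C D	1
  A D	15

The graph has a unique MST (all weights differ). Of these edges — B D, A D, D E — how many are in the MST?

2

Kruskal's algorithm — process edges by increasing weight (ties by edge label):
C D (1): add. Components now {A} {B} {C,D} {E}
B E (2): add. Components now {A} {B,E} {C,D}
D E (4): add. Components now {A} {B,C,D,E}
A D (15): add. Components now {A,B,C,D,E}
MST edge set: {C D, B E, D E, A D}.
Of the listed edges, {A D, D E} are in the MST → 2.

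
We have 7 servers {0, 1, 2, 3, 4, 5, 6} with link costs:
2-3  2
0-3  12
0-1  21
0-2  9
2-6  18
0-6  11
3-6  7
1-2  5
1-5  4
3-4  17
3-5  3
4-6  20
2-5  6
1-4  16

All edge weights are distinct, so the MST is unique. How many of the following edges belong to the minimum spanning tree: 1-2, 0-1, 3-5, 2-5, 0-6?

1

Sort edges by weight, then run Kruskal:
2-3 (2): add — endpoints in different components.
3-5 (3): add — endpoints in different components.
1-5 (4): add — endpoints in different components.
1-2 (5): skip — 1 and 2 already connected.
2-5 (6): skip — 2 and 5 already connected.
3-6 (7): add — endpoints in different components.
0-2 (9): add — endpoints in different components.
0-6 (11): skip — 0 and 6 already connected.
0-3 (12): skip — 0 and 3 already connected.
1-4 (16): add — endpoints in different components.
MST edge set: {2-3, 3-5, 1-5, 3-6, 0-2, 1-4}.
Of the listed edges, {3-5} are in the MST → 1.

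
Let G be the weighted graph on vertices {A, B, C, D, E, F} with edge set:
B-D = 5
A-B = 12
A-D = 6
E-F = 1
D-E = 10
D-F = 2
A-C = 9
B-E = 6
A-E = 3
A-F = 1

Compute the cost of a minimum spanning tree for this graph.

Prim's algorithm from D:
Step 1: frontier [D-F 2, B-D 5, A-D 6, D-E 10] → take D-F (2); add F.
Step 2: frontier [B-D 5, A-D 6, D-E 10, A-F 1, E-F 1] → take A-F (1); add A.
Step 3: frontier [A-E 3, A-C 9, A-B 12, B-D 5, D-E 10, E-F 1] → take E-F (1); add E.
Step 4: frontier [A-C 9, A-B 12, B-D 5, B-E 6] → take B-D (5); add B.
Step 5: frontier [A-C 9] → take A-C (9); add C.
MST edges: D-F, A-F, E-F, B-D, A-C; total weight 2+1+1+5+9 = 18.

18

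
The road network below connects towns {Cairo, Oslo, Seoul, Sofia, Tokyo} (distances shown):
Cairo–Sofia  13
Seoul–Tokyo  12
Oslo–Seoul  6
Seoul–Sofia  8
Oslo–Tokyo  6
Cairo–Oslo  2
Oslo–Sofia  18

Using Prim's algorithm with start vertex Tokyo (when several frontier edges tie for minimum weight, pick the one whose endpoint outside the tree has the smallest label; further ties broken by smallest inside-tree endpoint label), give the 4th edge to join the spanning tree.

Seoul-Sofia

Grow the tree from Tokyo using Prim:
Step 1: frontier [Oslo–Tokyo 6, Seoul–Tokyo 12] → take Oslo–Tokyo (6); add Oslo.
Step 2: frontier [Cairo–Oslo 2, Oslo–Seoul 6, Oslo–Sofia 18, Seoul–Tokyo 12] → take Cairo–Oslo (2); add Cairo.
Step 3: frontier [Cairo–Sofia 13, Oslo–Seoul 6, Oslo–Sofia 18, Seoul–Tokyo 12] → take Oslo–Seoul (6); add Seoul.
Step 4: frontier [Cairo–Sofia 13, Oslo–Sofia 18, Seoul–Sofia 8] → take Seoul–Sofia (8); add Sofia.
The 4th edge added is Seoul–Sofia.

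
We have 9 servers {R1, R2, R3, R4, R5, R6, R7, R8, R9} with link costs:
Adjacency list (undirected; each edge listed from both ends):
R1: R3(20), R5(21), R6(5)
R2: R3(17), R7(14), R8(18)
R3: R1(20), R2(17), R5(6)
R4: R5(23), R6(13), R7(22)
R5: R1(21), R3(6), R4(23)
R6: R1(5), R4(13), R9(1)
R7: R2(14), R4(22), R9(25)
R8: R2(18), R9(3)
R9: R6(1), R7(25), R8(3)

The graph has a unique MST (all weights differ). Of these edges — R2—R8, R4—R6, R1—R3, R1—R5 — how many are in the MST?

2

Sort edges by weight, then run Kruskal:
R6—R9 (1): add — endpoints in different components.
R8—R9 (3): add — endpoints in different components.
R1—R6 (5): add — endpoints in different components.
R3—R5 (6): add — endpoints in different components.
R4—R6 (13): add — endpoints in different components.
R2—R7 (14): add — endpoints in different components.
R2—R3 (17): add — endpoints in different components.
R2—R8 (18): add — endpoints in different components.
MST edge set: {R6—R9, R8—R9, R1—R6, R3—R5, R4—R6, R2—R7, R2—R3, R2—R8}.
Of the listed edges, {R2—R8, R4—R6} are in the MST → 2.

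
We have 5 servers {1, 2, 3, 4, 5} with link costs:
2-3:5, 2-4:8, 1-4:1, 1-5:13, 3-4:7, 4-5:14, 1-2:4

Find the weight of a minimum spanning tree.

Sort edges by weight, then run Kruskal:
1-4 (1): add. Components now {1,4} {2} {3} {5}
1-2 (4): add. Components now {1,2,4} {3} {5}
2-3 (5): add. Components now {1,2,3,4} {5}
3-4 (7): skip — 3 and 4 already connected.
2-4 (8): skip — 2 and 4 already connected.
1-5 (13): add. Components now {1,2,3,4,5}
MST edges: 1-4, 1-2, 2-3, 1-5; total weight 1+4+5+13 = 23.

23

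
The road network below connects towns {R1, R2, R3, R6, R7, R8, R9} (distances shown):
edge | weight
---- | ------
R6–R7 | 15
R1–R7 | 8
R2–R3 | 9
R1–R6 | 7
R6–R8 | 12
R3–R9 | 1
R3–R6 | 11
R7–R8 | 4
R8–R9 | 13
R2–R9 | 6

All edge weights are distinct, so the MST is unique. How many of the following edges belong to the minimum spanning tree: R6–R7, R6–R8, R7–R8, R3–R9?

Sort edges by weight, then run Kruskal:
R3–R9 (1): add — endpoints in different components.
R7–R8 (4): add — endpoints in different components.
R2–R9 (6): add — endpoints in different components.
R1–R6 (7): add — endpoints in different components.
R1–R7 (8): add — endpoints in different components.
R2–R3 (9): skip — R3 and R2 already connected.
R3–R6 (11): add — endpoints in different components.
MST edge set: {R3–R9, R7–R8, R2–R9, R1–R6, R1–R7, R3–R6}.
Of the listed edges, {R7–R8, R3–R9} are in the MST → 2.

2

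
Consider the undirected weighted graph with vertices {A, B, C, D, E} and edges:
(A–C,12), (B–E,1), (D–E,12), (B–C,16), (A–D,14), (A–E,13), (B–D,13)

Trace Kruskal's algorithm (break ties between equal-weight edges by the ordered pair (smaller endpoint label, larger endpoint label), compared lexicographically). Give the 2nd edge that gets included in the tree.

A-C

Kruskal's algorithm — process edges by increasing weight (ties by edge label):
B–E (1): add — endpoints in different components.
A–C (12): add — endpoints in different components.
D–E (12): add — endpoints in different components.
A–E (13): add — endpoints in different components.
The 2nd edge added is A–C.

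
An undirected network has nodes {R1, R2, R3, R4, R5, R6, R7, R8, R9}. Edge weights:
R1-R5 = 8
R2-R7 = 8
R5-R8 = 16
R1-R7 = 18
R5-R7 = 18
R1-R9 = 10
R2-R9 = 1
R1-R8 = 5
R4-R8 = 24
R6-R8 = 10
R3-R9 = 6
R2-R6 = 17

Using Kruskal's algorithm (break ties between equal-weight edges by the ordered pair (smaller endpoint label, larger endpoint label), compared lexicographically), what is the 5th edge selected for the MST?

R2-R7

Sort edges by weight, then run Kruskal:
R2-R9 (1): add — endpoints in different components.
R1-R8 (5): add — endpoints in different components.
R3-R9 (6): add — endpoints in different components.
R1-R5 (8): add — endpoints in different components.
R2-R7 (8): add — endpoints in different components.
R1-R9 (10): add — endpoints in different components.
R6-R8 (10): add — endpoints in different components.
R5-R8 (16): skip — R5 and R8 already connected.
R2-R6 (17): skip — R2 and R6 already connected.
R1-R7 (18): skip — R1 and R7 already connected.
R5-R7 (18): skip — R7 and R5 already connected.
R4-R8 (24): add — endpoints in different components.
The 5th edge added is R2-R7.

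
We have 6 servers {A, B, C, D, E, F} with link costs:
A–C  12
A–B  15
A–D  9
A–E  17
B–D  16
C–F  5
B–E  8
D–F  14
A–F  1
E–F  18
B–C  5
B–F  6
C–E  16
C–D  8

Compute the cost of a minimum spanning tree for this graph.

27

Kruskal: consider edges lightest-first.
A–F (1): add. Components now {A,F} {B} {C} {D} {E}
B–C (5): add. Components now {A,F} {B,C} {D} {E}
C–F (5): add. Components now {A,B,C,F} {D} {E}
B–F (6): skip — B and F already connected.
B–E (8): add. Components now {A,B,C,E,F} {D}
C–D (8): add. Components now {A,B,C,D,E,F}
MST edges: A–F, B–C, C–F, B–E, C–D; total weight 1+5+5+8+8 = 27.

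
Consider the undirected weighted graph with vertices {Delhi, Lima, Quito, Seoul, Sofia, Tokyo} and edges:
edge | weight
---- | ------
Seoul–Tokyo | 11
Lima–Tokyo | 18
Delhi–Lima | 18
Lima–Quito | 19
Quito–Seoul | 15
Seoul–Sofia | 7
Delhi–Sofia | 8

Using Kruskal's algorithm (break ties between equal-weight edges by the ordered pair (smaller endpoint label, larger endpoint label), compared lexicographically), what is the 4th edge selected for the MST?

Kruskal: consider edges lightest-first.
Seoul–Sofia (7): add — endpoints in different components.
Delhi–Sofia (8): add — endpoints in different components.
Seoul–Tokyo (11): add — endpoints in different components.
Quito–Seoul (15): add — endpoints in different components.
Delhi–Lima (18): add — endpoints in different components.
The 4th edge added is Quito–Seoul.

Quito-Seoul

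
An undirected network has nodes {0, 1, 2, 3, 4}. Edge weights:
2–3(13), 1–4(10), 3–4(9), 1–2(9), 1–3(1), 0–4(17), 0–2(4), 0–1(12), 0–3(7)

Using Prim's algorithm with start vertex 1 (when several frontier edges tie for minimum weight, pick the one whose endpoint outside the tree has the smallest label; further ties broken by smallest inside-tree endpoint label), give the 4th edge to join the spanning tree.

Prim, starting at 1.
Step 1: cheapest edge leaving the tree is 1–3 (1); add 3.
Step 2: cheapest edge leaving the tree is 0–3 (7); add 0.
Step 3: cheapest edge leaving the tree is 0–2 (4); add 2.
Step 4: cheapest edge leaving the tree is 3–4 (9); add 4.
The 4th edge added is 3–4.

3-4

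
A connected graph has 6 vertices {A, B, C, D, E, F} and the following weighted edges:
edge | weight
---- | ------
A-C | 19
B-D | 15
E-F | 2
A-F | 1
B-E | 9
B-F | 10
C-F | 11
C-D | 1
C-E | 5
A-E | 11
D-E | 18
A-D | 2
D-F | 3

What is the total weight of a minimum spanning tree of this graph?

Grow the tree from C using Prim:
Step 1: cheapest edge leaving the tree is C-D (1); add D.
Step 2: cheapest edge leaving the tree is A-D (2); add A.
Step 3: cheapest edge leaving the tree is A-F (1); add F.
Step 4: cheapest edge leaving the tree is E-F (2); add E.
Step 5: cheapest edge leaving the tree is B-E (9); add B.
MST edges: C-D, A-D, A-F, E-F, B-E; total weight 1+2+1+2+9 = 15.

15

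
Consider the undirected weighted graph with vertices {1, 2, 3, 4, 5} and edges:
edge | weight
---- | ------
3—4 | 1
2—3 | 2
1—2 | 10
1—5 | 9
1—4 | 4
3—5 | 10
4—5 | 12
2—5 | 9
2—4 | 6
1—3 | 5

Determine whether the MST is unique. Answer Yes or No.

No

Kruskal's algorithm — process edges by increasing weight (ties by edge label):
3—4 (1): add. Components now {1} {2} {3,4} {5}
2—3 (2): add. Components now {1} {2,3,4} {5}
1—4 (4): add. Components now {1,2,3,4} {5}
1—3 (5): skip — 1 and 3 already connected.
2—4 (6): skip — 2 and 4 already connected.
1—5 (9): add. Components now {1,2,3,4,5}
Non-tree edge 2—5 has weight 9, equal to the heaviest edge on its tree cycle — swapping gives another MST of the same weight. Not unique.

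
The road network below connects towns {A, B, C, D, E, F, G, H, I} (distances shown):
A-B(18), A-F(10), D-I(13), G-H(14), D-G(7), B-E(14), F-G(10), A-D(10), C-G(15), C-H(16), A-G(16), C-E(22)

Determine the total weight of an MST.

101

Grow the tree from D using Prim:
Step 1: cheapest edge leaving the tree is D-G (7); add G.
Step 2: cheapest edge leaving the tree is A-D (10); add A.
Step 3: cheapest edge leaving the tree is A-F (10); add F.
Step 4: cheapest edge leaving the tree is D-I (13); add I.
Step 5: cheapest edge leaving the tree is G-H (14); add H.
Step 6: cheapest edge leaving the tree is C-G (15); add C.
Step 7: cheapest edge leaving the tree is A-B (18); add B.
Step 8: cheapest edge leaving the tree is B-E (14); add E.
MST edges: D-G, A-D, A-F, D-I, G-H, C-G, A-B, B-E; total weight 7+10+10+13+14+15+18+14 = 101.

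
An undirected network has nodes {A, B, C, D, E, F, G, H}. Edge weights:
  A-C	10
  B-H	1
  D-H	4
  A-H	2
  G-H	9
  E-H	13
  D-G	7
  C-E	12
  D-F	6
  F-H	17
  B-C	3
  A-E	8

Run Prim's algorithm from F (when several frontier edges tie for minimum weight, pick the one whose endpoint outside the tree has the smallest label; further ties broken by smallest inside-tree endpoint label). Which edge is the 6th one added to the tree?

Grow the tree from F using Prim:
Step 1: cheapest edge leaving the tree is D-F (6); add D.
Step 2: cheapest edge leaving the tree is D-H (4); add H.
Step 3: cheapest edge leaving the tree is B-H (1); add B.
Step 4: cheapest edge leaving the tree is A-H (2); add A.
Step 5: cheapest edge leaving the tree is B-C (3); add C.
Step 6: cheapest edge leaving the tree is D-G (7); add G.
Step 7: cheapest edge leaving the tree is A-E (8); add E.
The 6th edge added is D-G.

D-G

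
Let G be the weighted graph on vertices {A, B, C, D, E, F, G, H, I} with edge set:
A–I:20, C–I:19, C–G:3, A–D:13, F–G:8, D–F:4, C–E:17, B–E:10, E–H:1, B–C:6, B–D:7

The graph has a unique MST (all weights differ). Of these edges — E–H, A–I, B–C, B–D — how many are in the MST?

Kruskal's algorithm — process edges by increasing weight (ties by edge label):
E–H (1): add — endpoints in different components.
C–G (3): add — endpoints in different components.
D–F (4): add — endpoints in different components.
B–C (6): add — endpoints in different components.
B–D (7): add — endpoints in different components.
F–G (8): skip — F and G already connected.
B–E (10): add — endpoints in different components.
A–D (13): add — endpoints in different components.
C–E (17): skip — C and E already connected.
C–I (19): add — endpoints in different components.
MST edge set: {E–H, C–G, D–F, B–C, B–D, B–E, A–D, C–I}.
Of the listed edges, {E–H, B–C, B–D} are in the MST → 3.

3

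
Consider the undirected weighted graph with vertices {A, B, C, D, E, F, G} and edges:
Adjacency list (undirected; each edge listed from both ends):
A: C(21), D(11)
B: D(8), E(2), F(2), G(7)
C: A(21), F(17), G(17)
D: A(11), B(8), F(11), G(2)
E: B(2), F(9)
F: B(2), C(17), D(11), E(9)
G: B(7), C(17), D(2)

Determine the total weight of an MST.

41

Prim, starting at C.
Step 1: cheapest edge leaving the tree is C–F (17); add F.
Step 2: cheapest edge leaving the tree is B–F (2); add B.
Step 3: cheapest edge leaving the tree is B–E (2); add E.
Step 4: cheapest edge leaving the tree is B–G (7); add G.
Step 5: cheapest edge leaving the tree is D–G (2); add D.
Step 6: cheapest edge leaving the tree is A–D (11); add A.
MST edges: C–F, B–F, B–E, B–G, D–G, A–D; total weight 17+2+2+7+2+11 = 41.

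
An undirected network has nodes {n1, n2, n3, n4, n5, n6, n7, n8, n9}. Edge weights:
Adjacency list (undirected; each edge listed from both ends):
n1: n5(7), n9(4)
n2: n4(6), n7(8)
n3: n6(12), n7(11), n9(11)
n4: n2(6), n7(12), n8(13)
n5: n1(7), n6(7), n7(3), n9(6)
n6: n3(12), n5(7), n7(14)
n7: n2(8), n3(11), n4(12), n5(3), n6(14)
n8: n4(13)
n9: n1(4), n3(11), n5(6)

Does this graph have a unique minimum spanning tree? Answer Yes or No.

Sort edges by weight, then run Kruskal:
n5 n7 (3): add — endpoints in different components.
n1 n9 (4): add — endpoints in different components.
n2 n4 (6): add — endpoints in different components.
n5 n9 (6): add — endpoints in different components.
n1 n5 (7): skip — n1 and n5 already connected.
n5 n6 (7): add — endpoints in different components.
n2 n7 (8): add — endpoints in different components.
n3 n7 (11): add — endpoints in different components.
n3 n9 (11): skip — n9 and n3 already connected.
n3 n6 (12): skip — n6 and n3 already connected.
n4 n7 (12): skip — n4 and n7 already connected.
n4 n8 (13): add — endpoints in different components.
Non-tree edge n3 n9 has weight 11, equal to the heaviest edge on its tree cycle — swapping gives another MST of the same weight. Not unique.

No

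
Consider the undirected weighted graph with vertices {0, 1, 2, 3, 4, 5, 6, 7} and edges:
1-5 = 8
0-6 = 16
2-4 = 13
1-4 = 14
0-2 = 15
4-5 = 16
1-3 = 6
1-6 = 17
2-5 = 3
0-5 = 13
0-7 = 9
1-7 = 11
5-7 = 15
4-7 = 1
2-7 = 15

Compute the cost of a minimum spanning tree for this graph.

Grow the tree from 5 using Prim:
Step 1: cheapest edge leaving the tree is 2-5 (3); add 2.
Step 2: cheapest edge leaving the tree is 1-5 (8); add 1.
Step 3: cheapest edge leaving the tree is 1-3 (6); add 3.
Step 4: cheapest edge leaving the tree is 1-7 (11); add 7.
Step 5: cheapest edge leaving the tree is 4-7 (1); add 4.
Step 6: cheapest edge leaving the tree is 0-7 (9); add 0.
Step 7: cheapest edge leaving the tree is 0-6 (16); add 6.
MST edges: 2-5, 1-5, 1-3, 1-7, 4-7, 0-7, 0-6; total weight 3+8+6+11+1+9+16 = 54.

54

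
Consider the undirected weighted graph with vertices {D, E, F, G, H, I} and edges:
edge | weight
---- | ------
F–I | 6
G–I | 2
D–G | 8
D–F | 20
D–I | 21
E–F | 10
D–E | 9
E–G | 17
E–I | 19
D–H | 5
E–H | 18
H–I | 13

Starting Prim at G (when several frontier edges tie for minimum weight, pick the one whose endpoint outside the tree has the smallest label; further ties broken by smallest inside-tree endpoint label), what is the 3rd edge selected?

Prim's algorithm from G:
Step 1: frontier [G–I 2, D–G 8, E–G 17] → take G–I (2); add I.
Step 2: frontier [D–G 8, E–G 17, F–I 6, H–I 13, E–I 19, D–I 21] → take F–I (6); add F.
Step 3: frontier [E–F 10, D–F 20, D–G 8, E–G 17, H–I 13, E–I 19, D–I 21] → take D–G (8); add D.
Step 4: frontier [D–H 5, D–E 9, E–F 10, E–G 17, H–I 13, E–I 19] → take D–H (5); add H.
Step 5: frontier [D–E 9, E–F 10, E–G 17, E–H 18, E–I 19] → take D–E (9); add E.
The 3rd edge added is D–G.

D-G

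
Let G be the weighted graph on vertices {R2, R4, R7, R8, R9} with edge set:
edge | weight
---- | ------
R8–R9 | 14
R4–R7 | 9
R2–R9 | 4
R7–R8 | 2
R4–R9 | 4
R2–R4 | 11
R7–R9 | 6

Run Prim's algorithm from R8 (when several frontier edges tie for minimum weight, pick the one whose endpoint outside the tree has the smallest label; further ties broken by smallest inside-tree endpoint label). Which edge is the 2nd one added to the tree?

Prim, starting at R8.
Step 1: cheapest edge leaving the tree is R7–R8 (2); add R7.
Step 2: cheapest edge leaving the tree is R7–R9 (6); add R9.
Step 3: cheapest edge leaving the tree is R2–R9 (4); add R2.
Step 4: cheapest edge leaving the tree is R4–R9 (4); add R4.
The 2nd edge added is R7–R9.

R7-R9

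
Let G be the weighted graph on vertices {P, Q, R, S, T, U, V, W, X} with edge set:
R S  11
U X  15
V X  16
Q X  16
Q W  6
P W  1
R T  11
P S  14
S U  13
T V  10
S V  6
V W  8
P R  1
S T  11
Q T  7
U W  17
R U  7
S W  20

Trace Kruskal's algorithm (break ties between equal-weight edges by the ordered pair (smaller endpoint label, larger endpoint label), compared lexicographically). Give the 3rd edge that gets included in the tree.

Kruskal: consider edges lightest-first.
P R (1): add — endpoints in different components.
P W (1): add — endpoints in different components.
Q W (6): add — endpoints in different components.
S V (6): add — endpoints in different components.
Q T (7): add — endpoints in different components.
R U (7): add — endpoints in different components.
V W (8): add — endpoints in different components.
T V (10): skip — V and T already connected.
R S (11): skip — R and S already connected.
R T (11): skip — R and T already connected.
S T (11): skip — S and T already connected.
S U (13): skip — S and U already connected.
P S (14): skip — P and S already connected.
U X (15): add — endpoints in different components.
The 3rd edge added is Q W.

Q-W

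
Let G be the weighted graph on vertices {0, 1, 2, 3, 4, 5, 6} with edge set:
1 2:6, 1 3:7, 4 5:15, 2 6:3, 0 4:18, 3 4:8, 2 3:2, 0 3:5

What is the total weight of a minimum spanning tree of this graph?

39

Sort edges by weight, then run Kruskal:
2 3 (2): add. Components now {0} {1} {2,3} {4} {5} {6}
2 6 (3): add. Components now {0} {1} {2,3,6} {4} {5}
0 3 (5): add. Components now {0,2,3,6} {1} {4} {5}
1 2 (6): add. Components now {0,1,2,3,6} {4} {5}
1 3 (7): skip — 1 and 3 already connected.
3 4 (8): add. Components now {0,1,2,3,4,6} {5}
4 5 (15): add. Components now {0,1,2,3,4,5,6}
MST edges: 2 3, 2 6, 0 3, 1 2, 3 4, 4 5; total weight 2+3+5+6+8+15 = 39.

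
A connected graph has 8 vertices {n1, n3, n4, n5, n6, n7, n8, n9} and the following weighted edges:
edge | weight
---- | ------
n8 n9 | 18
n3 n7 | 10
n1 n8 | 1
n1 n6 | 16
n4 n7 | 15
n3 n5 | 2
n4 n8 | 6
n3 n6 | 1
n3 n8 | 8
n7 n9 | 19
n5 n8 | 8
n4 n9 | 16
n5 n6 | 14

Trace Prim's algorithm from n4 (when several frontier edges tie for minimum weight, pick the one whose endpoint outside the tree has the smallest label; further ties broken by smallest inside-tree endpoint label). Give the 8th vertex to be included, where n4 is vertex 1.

Prim's algorithm from n4:
Step 1: frontier [n4 n8 6, n4 n7 15, n4 n9 16] → take n4 n8 (6); add n8.
Step 2: frontier [n4 n7 15, n4 n9 16, n1 n8 1, n3 n8 8, n5 n8 8, n8 n9 18] → take n1 n8 (1); add n1.
Step 3: frontier [n1 n6 16, n4 n7 15, n4 n9 16, n3 n8 8, n5 n8 8, n8 n9 18] → take n3 n8 (8); add n3.
Step 4: frontier [n1 n6 16, n3 n6 1, n3 n5 2, n3 n7 10, n4 n7 15, n4 n9 16, n5 n8 8, n8 n9 18] → take n3 n6 (1); add n6.
Step 5: frontier [n3 n5 2, n3 n7 10, n4 n7 15, n4 n9 16, n5 n6 14, n5 n8 8, n8 n9 18] → take n3 n5 (2); add n5.
Step 6: frontier [n3 n7 10, n4 n7 15, n4 n9 16, n8 n9 18] → take n3 n7 (10); add n7.
Step 7: frontier [n4 n9 16, n7 n9 19, n8 n9 18] → take n4 n9 (16); add n9.
Vertex order: n4, n8, n1, n3, n6, n5, n7, n9. The 8th vertex is n9.

n9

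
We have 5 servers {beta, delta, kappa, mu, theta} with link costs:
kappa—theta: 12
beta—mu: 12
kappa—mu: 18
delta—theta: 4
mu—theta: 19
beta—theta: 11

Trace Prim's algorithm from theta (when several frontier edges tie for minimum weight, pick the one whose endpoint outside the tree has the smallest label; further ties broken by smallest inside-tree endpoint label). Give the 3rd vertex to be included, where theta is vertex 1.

beta

Prim, starting at theta.
Step 1: frontier [delta—theta 4, beta—theta 11, kappa—theta 12, mu—theta 19] → take delta—theta (4); add delta.
Step 2: frontier [beta—theta 11, kappa—theta 12, mu—theta 19] → take beta—theta (11); add beta.
Step 3: frontier [beta—mu 12, kappa—theta 12, mu—theta 19] → take kappa—theta (12); add kappa.
Step 4: frontier [beta—mu 12, kappa—mu 18, mu—theta 19] → take beta—mu (12); add mu.
Vertex order: theta, delta, beta, kappa, mu. The 3rd vertex is beta.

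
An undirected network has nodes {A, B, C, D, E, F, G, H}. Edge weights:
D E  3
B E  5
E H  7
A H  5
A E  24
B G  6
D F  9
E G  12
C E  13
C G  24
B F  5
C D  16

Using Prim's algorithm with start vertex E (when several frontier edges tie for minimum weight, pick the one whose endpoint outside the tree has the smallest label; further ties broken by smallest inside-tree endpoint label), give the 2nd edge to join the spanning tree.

Prim, starting at E.
Step 1: cheapest edge leaving the tree is D E (3); add D.
Step 2: cheapest edge leaving the tree is B E (5); add B.
Step 3: cheapest edge leaving the tree is B F (5); add F.
Step 4: cheapest edge leaving the tree is B G (6); add G.
Step 5: cheapest edge leaving the tree is E H (7); add H.
Step 6: cheapest edge leaving the tree is A H (5); add A.
Step 7: cheapest edge leaving the tree is C E (13); add C.
The 2nd edge added is B E.

B-E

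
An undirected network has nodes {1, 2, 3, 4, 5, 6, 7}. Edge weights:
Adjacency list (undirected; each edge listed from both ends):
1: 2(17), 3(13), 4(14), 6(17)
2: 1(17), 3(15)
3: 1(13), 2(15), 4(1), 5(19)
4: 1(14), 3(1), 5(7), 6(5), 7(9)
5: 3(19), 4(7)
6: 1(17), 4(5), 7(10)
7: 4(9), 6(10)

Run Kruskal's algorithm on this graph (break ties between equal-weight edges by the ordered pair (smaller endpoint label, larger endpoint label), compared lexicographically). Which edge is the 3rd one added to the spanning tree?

4-5

Kruskal: consider edges lightest-first.
3 4 (1): add. Components now {1} {2} {3,4} {5} {6} {7}
4 6 (5): add. Components now {1} {2} {3,4,6} {5} {7}
4 5 (7): add. Components now {1} {2} {3,4,5,6} {7}
4 7 (9): add. Components now {1} {2} {3,4,5,6,7}
6 7 (10): skip — 6 and 7 already connected.
1 3 (13): add. Components now {1,3,4,5,6,7} {2}
1 4 (14): skip — 1 and 4 already connected.
2 3 (15): add. Components now {1,2,3,4,5,6,7}
The 3rd edge added is 4 5.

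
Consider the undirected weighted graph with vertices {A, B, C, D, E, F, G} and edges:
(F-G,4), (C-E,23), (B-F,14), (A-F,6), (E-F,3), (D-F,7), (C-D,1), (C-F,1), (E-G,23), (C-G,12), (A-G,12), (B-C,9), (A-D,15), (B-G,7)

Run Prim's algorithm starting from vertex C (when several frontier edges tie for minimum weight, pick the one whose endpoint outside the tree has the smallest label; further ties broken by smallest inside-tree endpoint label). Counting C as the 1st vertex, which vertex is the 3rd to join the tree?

F

Prim's algorithm from C:
Step 1: cheapest edge leaving the tree is C-D (1); add D.
Step 2: cheapest edge leaving the tree is C-F (1); add F.
Step 3: cheapest edge leaving the tree is E-F (3); add E.
Step 4: cheapest edge leaving the tree is F-G (4); add G.
Step 5: cheapest edge leaving the tree is A-F (6); add A.
Step 6: cheapest edge leaving the tree is B-G (7); add B.
Vertex order: C, D, F, E, G, A, B. The 3rd vertex is F.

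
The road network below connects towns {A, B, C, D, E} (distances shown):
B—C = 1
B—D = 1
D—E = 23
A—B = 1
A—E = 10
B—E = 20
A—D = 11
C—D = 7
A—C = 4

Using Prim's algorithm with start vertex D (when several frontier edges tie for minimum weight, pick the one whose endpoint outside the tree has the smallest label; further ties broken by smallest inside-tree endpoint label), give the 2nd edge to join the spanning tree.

Grow the tree from D using Prim:
Step 1: frontier [B—D 1, C—D 7, A—D 11, D—E 23] → take B—D (1); add B.
Step 2: frontier [A—B 1, B—C 1, B—E 20, C—D 7, A—D 11, D—E 23] → take A—B (1); add A.
Step 3: frontier [A—C 4, A—E 10, B—C 1, B—E 20, C—D 7, D—E 23] → take B—C (1); add C.
Step 4: frontier [A—E 10, B—E 20, D—E 23] → take A—E (10); add E.
The 2nd edge added is A—B.

A-B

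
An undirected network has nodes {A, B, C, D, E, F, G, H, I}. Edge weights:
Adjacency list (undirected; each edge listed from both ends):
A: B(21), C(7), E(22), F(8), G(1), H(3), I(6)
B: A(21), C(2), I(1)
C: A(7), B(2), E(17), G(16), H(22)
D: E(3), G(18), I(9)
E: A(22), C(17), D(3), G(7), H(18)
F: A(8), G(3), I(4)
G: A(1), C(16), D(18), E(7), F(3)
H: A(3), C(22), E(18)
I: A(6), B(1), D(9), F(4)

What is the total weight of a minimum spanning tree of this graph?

24

Prim's algorithm from A:
Step 1: cheapest edge leaving the tree is A–G (1); add G.
Step 2: cheapest edge leaving the tree is F–G (3); add F.
Step 3: cheapest edge leaving the tree is A–H (3); add H.
Step 4: cheapest edge leaving the tree is F–I (4); add I.
Step 5: cheapest edge leaving the tree is B–I (1); add B.
Step 6: cheapest edge leaving the tree is B–C (2); add C.
Step 7: cheapest edge leaving the tree is E–G (7); add E.
Step 8: cheapest edge leaving the tree is D–E (3); add D.
MST edges: A–G, F–G, A–H, F–I, B–I, B–C, E–G, D–E; total weight 1+3+3+4+1+2+7+3 = 24.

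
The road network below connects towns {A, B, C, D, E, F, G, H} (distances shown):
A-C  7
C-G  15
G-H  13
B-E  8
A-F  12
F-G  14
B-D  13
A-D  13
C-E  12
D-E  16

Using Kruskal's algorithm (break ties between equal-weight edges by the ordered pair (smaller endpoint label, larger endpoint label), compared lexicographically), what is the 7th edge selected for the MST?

F-G

Kruskal's algorithm — process edges by increasing weight (ties by edge label):
A-C (7): add — endpoints in different components.
B-E (8): add — endpoints in different components.
A-F (12): add — endpoints in different components.
C-E (12): add — endpoints in different components.
A-D (13): add — endpoints in different components.
B-D (13): skip — B and D already connected.
G-H (13): add — endpoints in different components.
F-G (14): add — endpoints in different components.
The 7th edge added is F-G.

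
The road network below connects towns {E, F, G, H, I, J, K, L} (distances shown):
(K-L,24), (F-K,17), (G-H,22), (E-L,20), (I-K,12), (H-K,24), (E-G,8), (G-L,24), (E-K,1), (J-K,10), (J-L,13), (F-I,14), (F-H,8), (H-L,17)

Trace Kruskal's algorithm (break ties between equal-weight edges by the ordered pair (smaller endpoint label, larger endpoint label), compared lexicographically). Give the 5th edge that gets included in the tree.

Sort edges by weight, then run Kruskal:
E-K (1): add — endpoints in different components.
E-G (8): add — endpoints in different components.
F-H (8): add — endpoints in different components.
J-K (10): add — endpoints in different components.
I-K (12): add — endpoints in different components.
J-L (13): add — endpoints in different components.
F-I (14): add — endpoints in different components.
The 5th edge added is I-K.

I-K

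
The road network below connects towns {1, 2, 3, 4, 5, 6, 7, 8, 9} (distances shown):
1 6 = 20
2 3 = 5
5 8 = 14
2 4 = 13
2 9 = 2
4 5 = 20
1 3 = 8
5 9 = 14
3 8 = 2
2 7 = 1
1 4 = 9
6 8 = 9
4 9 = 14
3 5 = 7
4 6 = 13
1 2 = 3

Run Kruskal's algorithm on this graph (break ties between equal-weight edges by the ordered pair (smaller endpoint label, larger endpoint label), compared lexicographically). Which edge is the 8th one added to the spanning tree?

Sort edges by weight, then run Kruskal:
2 7 (1): add — endpoints in different components.
2 9 (2): add — endpoints in different components.
3 8 (2): add — endpoints in different components.
1 2 (3): add — endpoints in different components.
2 3 (5): add — endpoints in different components.
3 5 (7): add — endpoints in different components.
1 3 (8): skip — 1 and 3 already connected.
1 4 (9): add — endpoints in different components.
6 8 (9): add — endpoints in different components.
The 8th edge added is 6 8.

6-8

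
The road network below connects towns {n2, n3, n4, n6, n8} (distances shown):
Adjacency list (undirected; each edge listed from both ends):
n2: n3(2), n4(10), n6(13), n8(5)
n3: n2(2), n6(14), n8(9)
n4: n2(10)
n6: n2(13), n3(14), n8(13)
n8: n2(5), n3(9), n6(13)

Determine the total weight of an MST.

Sort edges by weight, then run Kruskal:
n2-n3 (2): add. Components now {n2,n3} {n6} {n8} {n4}
n2-n8 (5): add. Components now {n2,n3,n8} {n6} {n4}
n3-n8 (9): skip — n3 and n8 already connected.
n2-n4 (10): add. Components now {n2,n3,n4,n8} {n6}
n2-n6 (13): add. Components now {n2,n3,n4,n6,n8}
MST edges: n2-n3, n2-n8, n2-n4, n2-n6; total weight 2+5+10+13 = 30.

30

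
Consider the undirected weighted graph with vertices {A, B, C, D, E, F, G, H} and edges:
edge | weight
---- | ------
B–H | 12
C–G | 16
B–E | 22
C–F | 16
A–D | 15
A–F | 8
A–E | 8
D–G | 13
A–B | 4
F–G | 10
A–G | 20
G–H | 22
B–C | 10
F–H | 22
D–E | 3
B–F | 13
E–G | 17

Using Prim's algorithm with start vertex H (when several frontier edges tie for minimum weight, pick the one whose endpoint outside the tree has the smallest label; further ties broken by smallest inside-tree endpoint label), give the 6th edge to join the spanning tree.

B-C

Prim's algorithm from H:
Step 1: cheapest edge leaving the tree is B–H (12); add B.
Step 2: cheapest edge leaving the tree is A–B (4); add A.
Step 3: cheapest edge leaving the tree is A–E (8); add E.
Step 4: cheapest edge leaving the tree is D–E (3); add D.
Step 5: cheapest edge leaving the tree is A–F (8); add F.
Step 6: cheapest edge leaving the tree is B–C (10); add C.
Step 7: cheapest edge leaving the tree is F–G (10); add G.
The 6th edge added is B–C.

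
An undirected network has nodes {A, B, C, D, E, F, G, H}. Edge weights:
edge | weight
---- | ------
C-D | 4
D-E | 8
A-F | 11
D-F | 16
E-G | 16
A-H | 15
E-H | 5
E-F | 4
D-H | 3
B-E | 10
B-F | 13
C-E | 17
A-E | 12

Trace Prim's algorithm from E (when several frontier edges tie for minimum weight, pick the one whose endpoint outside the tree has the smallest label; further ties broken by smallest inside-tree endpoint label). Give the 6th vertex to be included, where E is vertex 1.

Prim, starting at E.
Step 1: frontier [E-F 4, E-H 5, D-E 8, B-E 10, A-E 12, E-G 16, C-E 17] → take E-F (4); add F.
Step 2: frontier [E-H 5, D-E 8, B-E 10, A-E 12, E-G 16, C-E 17, A-F 11, B-F 13, D-F 16] → take E-H (5); add H.
Step 3: frontier [D-E 8, B-E 10, A-E 12, E-G 16, C-E 17, A-F 11, B-F 13, D-F 16, D-H 3, A-H 15] → take D-H (3); add D.
Step 4: frontier [C-D 4, B-E 10, A-E 12, E-G 16, C-E 17, A-F 11, B-F 13, A-H 15] → take C-D (4); add C.
Step 5: frontier [B-E 10, A-E 12, E-G 16, A-F 11, B-F 13, A-H 15] → take B-E (10); add B.
Step 6: frontier [A-E 12, E-G 16, A-F 11, A-H 15] → take A-F (11); add A.
Step 7: frontier [E-G 16] → take E-G (16); add G.
Vertex order: E, F, H, D, C, B, A, G. The 6th vertex is B.

B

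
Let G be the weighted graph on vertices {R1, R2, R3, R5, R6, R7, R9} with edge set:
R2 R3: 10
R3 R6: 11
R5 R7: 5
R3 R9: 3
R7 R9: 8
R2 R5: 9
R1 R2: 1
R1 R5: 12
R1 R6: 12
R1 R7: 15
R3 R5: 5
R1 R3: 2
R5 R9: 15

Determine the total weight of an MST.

Prim's algorithm from R5:
Step 1: frontier [R3 R5 5, R5 R7 5, R2 R5 9, R1 R5 12, R5 R9 15] → take R3 R5 (5); add R3.
Step 2: frontier [R1 R3 2, R3 R9 3, R2 R3 10, R3 R6 11, R5 R7 5, R2 R5 9, R1 R5 12, R5 R9 15] → take R1 R3 (2); add R1.
Step 3: frontier [R1 R2 1, R1 R6 12, R1 R7 15, R3 R9 3, R2 R3 10, R3 R6 11, R5 R7 5, R2 R5 9, R5 R9 15] → take R1 R2 (1); add R2.
Step 4: frontier [R1 R6 12, R1 R7 15, R3 R9 3, R3 R6 11, R5 R7 5, R5 R9 15] → take R3 R9 (3); add R9.
Step 5: frontier [R1 R6 12, R1 R7 15, R3 R6 11, R5 R7 5, R7 R9 8] → take R5 R7 (5); add R7.
Step 6: frontier [R1 R6 12, R3 R6 11] → take R3 R6 (11); add R6.
MST edges: R3 R5, R1 R3, R1 R2, R3 R9, R5 R7, R3 R6; total weight 5+2+1+3+5+11 = 27.

27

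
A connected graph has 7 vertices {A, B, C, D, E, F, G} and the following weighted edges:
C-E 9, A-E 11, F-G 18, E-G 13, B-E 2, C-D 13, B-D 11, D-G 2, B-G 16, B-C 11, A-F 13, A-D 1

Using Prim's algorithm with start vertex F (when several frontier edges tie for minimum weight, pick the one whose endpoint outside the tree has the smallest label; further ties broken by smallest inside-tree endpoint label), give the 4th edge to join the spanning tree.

B-D

Prim, starting at F.
Step 1: frontier [A-F 13, F-G 18] → take A-F (13); add A.
Step 2: frontier [A-D 1, A-E 11, F-G 18] → take A-D (1); add D.
Step 3: frontier [A-E 11, D-G 2, B-D 11, C-D 13, F-G 18] → take D-G (2); add G.
Step 4: frontier [A-E 11, B-D 11, C-D 13, E-G 13, B-G 16] → take B-D (11); add B.
Step 5: frontier [A-E 11, B-E 2, B-C 11, C-D 13, E-G 13] → take B-E (2); add E.
Step 6: frontier [B-C 11, C-D 13, C-E 9] → take C-E (9); add C.
The 4th edge added is B-D.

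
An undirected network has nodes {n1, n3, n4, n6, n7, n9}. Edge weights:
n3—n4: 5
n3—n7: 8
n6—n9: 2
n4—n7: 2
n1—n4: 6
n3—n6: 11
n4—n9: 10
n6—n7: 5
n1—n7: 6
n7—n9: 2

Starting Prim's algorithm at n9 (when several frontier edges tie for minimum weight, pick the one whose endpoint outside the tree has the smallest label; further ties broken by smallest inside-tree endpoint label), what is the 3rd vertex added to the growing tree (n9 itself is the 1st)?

n7

Prim, starting at n9.
Step 1: frontier [n6—n9 2, n7—n9 2, n4—n9 10] → take n6—n9 (2); add n6.
Step 2: frontier [n6—n7 5, n3—n6 11, n7—n9 2, n4—n9 10] → take n7—n9 (2); add n7.
Step 3: frontier [n3—n6 11, n4—n7 2, n1—n7 6, n3—n7 8, n4—n9 10] → take n4—n7 (2); add n4.
Step 4: frontier [n3—n4 5, n1—n4 6, n3—n6 11, n1—n7 6, n3—n7 8] → take n3—n4 (5); add n3.
Step 5: frontier [n1—n4 6, n1—n7 6] → take n1—n4 (6); add n1.
Vertex order: n9, n6, n7, n4, n3, n1. The 3rd vertex is n7.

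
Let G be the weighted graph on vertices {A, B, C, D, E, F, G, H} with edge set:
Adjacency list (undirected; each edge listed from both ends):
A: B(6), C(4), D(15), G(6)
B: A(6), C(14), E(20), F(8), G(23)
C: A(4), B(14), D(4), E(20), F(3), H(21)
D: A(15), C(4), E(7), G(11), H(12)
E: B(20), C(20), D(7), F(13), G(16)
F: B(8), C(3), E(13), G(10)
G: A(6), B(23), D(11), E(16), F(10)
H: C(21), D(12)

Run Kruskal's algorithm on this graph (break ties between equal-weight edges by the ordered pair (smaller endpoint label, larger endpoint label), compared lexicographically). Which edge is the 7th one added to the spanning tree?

D-H

Sort edges by weight, then run Kruskal:
C—F (3): add — endpoints in different components.
A—C (4): add — endpoints in different components.
C—D (4): add — endpoints in different components.
A—B (6): add — endpoints in different components.
A—G (6): add — endpoints in different components.
D—E (7): add — endpoints in different components.
B—F (8): skip — B and F already connected.
F—G (10): skip — F and G already connected.
D—G (11): skip — D and G already connected.
D—H (12): add — endpoints in different components.
The 7th edge added is D—H.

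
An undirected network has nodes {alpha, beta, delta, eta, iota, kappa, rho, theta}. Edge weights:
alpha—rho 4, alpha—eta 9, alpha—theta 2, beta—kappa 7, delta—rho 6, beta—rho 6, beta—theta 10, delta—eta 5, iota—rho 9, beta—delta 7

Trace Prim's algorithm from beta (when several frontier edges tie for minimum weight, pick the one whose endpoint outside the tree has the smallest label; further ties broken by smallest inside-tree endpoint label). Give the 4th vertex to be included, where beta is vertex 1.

theta

Grow the tree from beta using Prim:
Step 1: frontier [beta—rho 6, beta—delta 7, beta—kappa 7, beta—theta 10] → take beta—rho (6); add rho.
Step 2: frontier [beta—delta 7, beta—kappa 7, beta—theta 10, alpha—rho 4, delta—rho 6, iota—rho 9] → take alpha—rho (4); add alpha.
Step 3: frontier [alpha—theta 2, alpha—eta 9, beta—delta 7, beta—kappa 7, beta—theta 10, delta—rho 6, iota—rho 9] → take alpha—theta (2); add theta.
Step 4: frontier [alpha—eta 9, beta—delta 7, beta—kappa 7, delta—rho 6, iota—rho 9] → take delta—rho (6); add delta.
Step 5: frontier [alpha—eta 9, beta—kappa 7, delta—eta 5, iota—rho 9] → take delta—eta (5); add eta.
Step 6: frontier [beta—kappa 7, iota—rho 9] → take beta—kappa (7); add kappa.
Step 7: frontier [iota—rho 9] → take iota—rho (9); add iota.
Vertex order: beta, rho, alpha, theta, delta, eta, kappa, iota. The 4th vertex is theta.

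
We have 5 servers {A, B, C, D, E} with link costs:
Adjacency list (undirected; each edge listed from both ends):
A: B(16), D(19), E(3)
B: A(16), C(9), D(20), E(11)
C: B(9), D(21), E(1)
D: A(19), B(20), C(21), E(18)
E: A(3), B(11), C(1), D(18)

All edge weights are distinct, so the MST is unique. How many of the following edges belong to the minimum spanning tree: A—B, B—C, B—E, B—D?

Kruskal's algorithm — process edges by increasing weight (ties by edge label):
C—E (1): add. Components now {A} {B} {C,E} {D}
A—E (3): add. Components now {A,C,E} {B} {D}
B—C (9): add. Components now {A,B,C,E} {D}
B—E (11): skip — B and E already connected.
A—B (16): skip — A and B already connected.
D—E (18): add. Components now {A,B,C,D,E}
MST edge set: {C—E, A—E, B—C, D—E}.
Of the listed edges, {B—C} are in the MST → 1.

1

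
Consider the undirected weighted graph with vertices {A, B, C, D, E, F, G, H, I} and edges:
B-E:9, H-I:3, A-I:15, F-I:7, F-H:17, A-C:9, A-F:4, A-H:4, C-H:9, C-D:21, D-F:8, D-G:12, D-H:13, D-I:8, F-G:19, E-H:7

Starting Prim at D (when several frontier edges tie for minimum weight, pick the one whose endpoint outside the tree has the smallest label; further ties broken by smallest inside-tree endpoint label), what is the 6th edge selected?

Prim, starting at D.
Step 1: cheapest edge leaving the tree is D-F (8); add F.
Step 2: cheapest edge leaving the tree is A-F (4); add A.
Step 3: cheapest edge leaving the tree is A-H (4); add H.
Step 4: cheapest edge leaving the tree is H-I (3); add I.
Step 5: cheapest edge leaving the tree is E-H (7); add E.
Step 6: cheapest edge leaving the tree is B-E (9); add B.
Step 7: cheapest edge leaving the tree is A-C (9); add C.
Step 8: cheapest edge leaving the tree is D-G (12); add G.
The 6th edge added is B-E.

B-E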